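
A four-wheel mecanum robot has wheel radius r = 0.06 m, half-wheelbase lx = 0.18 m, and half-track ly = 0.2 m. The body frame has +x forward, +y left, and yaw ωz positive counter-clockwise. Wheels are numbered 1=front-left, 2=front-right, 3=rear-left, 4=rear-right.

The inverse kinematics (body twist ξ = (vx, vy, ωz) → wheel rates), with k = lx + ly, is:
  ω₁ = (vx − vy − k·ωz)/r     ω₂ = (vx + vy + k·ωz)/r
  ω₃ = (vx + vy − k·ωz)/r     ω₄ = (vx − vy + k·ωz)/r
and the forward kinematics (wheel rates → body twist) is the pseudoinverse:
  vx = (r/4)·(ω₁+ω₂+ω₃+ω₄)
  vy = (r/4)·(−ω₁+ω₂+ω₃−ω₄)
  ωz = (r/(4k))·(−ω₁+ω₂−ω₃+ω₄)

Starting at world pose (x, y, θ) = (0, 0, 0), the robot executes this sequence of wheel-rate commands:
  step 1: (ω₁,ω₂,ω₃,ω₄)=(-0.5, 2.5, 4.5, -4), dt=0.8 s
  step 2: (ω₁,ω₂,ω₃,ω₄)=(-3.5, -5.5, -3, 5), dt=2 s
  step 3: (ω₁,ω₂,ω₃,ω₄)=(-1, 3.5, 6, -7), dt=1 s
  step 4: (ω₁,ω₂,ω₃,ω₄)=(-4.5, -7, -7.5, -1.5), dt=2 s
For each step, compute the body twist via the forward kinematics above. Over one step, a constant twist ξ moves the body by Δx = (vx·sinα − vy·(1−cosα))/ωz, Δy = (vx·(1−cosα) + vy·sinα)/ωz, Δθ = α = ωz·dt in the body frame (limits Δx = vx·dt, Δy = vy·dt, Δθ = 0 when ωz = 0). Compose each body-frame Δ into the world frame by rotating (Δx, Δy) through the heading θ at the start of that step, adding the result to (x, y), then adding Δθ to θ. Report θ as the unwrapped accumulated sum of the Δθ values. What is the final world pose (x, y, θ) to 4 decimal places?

step 1: ξ=(vx,vy,ωz)=(0.0375, 0.1725, -0.2171), dt=0.8 → body Δ=(0.0418, 0.1347, -0.1737) → world pose (0.0418, 0.1347, -0.1737)
step 2: ξ=(vx,vy,ωz)=(-0.1050, -0.1500, 0.2368), dt=2.0 → body Δ=(-0.1325, -0.3377, 0.4737) → world pose (-0.1471, -0.1750, 0.3000)
step 3: ξ=(vx,vy,ωz)=(0.0225, 0.2625, -0.3355), dt=1.0 → body Δ=(0.0657, 0.2539, -0.3355) → world pose (-0.1593, 0.0869, -0.0355)
step 4: ξ=(vx,vy,ωz)=(-0.3075, -0.1275, 0.1382), dt=2.0 → body Δ=(-0.5722, -0.3362, 0.2763) → world pose (-0.7431, -0.2288, 0.2408)

(-0.7431, -0.2288, 0.2408)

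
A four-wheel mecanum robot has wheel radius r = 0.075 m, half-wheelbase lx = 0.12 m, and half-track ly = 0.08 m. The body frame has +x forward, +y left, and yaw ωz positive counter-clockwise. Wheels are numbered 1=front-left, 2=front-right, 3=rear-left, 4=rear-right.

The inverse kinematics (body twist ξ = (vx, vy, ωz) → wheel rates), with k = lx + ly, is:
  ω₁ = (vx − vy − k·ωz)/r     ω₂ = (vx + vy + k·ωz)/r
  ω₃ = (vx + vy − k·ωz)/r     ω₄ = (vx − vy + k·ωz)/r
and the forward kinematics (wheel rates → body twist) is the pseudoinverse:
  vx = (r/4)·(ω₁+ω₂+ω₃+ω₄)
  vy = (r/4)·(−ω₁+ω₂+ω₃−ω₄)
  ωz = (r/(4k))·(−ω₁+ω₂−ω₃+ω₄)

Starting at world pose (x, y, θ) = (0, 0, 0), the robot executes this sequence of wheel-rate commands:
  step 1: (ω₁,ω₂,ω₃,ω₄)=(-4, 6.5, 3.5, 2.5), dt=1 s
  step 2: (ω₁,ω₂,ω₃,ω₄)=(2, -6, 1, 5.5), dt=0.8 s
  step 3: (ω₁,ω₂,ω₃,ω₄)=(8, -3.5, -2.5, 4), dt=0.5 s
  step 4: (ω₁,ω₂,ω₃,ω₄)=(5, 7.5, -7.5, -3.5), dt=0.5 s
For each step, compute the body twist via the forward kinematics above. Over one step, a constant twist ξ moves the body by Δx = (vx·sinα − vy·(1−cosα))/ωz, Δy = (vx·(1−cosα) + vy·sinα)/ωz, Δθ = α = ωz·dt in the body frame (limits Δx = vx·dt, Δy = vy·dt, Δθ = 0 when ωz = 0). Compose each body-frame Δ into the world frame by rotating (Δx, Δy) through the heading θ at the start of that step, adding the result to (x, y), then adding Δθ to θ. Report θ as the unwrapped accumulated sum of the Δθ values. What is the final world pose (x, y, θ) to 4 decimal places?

(0.3557, 0.0207, 0.6984)

step 1: ξ=(vx,vy,ωz)=(0.1594, 0.2156, 0.8906), dt=1.0 → body Δ=(0.0493, 0.2546, 0.8906) → world pose (0.0493, 0.2546, 0.8906)
step 2: ξ=(vx,vy,ωz)=(0.0469, -0.2344, -0.3281), dt=0.8 → body Δ=(0.0126, -0.1902, -0.2625) → world pose (0.2051, 0.1448, 0.6281)
step 3: ξ=(vx,vy,ωz)=(0.1125, -0.3375, -0.4687), dt=0.5 → body Δ=(0.0361, -0.1738, -0.2344) → world pose (0.3364, 0.0254, 0.3937)
step 4: ξ=(vx,vy,ωz)=(0.0281, -0.0281, 0.6094), dt=0.5 → body Δ=(0.0160, -0.0117, 0.3047) → world pose (0.3557, 0.0207, 0.6984)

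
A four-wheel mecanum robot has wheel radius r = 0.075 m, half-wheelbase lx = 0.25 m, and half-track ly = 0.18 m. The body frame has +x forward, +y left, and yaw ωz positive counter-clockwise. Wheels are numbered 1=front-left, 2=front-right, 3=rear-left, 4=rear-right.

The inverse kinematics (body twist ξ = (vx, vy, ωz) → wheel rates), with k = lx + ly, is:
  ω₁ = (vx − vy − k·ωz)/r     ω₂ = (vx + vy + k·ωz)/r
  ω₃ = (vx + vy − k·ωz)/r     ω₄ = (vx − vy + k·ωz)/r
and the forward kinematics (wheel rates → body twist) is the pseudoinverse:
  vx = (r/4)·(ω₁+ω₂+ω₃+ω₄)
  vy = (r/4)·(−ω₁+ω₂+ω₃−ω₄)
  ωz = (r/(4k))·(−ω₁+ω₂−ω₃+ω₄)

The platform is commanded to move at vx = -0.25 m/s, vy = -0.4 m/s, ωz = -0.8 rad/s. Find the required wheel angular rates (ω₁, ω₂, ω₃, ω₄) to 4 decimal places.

k = lx + ly = 0.25 + 0.18 = 0.4300;  k·ωz = 0.4300·-0.8 = -0.3440
ω₁ (FL) = (vx − vy − k·ωz)/r = 0.4940/0.075 = 6.5867
ω₂ (FR) = (vx + vy + k·ωz)/r = -0.9940/0.075 = -13.2533
ω₃ (RL) = (vx + vy − k·ωz)/r = -0.3060/0.075 = -4.0800
ω₄ (RR) = (vx − vy + k·ωz)/r = -0.1940/0.075 = -2.5867

(6.5867, -13.2533, -4.0800, -2.5867)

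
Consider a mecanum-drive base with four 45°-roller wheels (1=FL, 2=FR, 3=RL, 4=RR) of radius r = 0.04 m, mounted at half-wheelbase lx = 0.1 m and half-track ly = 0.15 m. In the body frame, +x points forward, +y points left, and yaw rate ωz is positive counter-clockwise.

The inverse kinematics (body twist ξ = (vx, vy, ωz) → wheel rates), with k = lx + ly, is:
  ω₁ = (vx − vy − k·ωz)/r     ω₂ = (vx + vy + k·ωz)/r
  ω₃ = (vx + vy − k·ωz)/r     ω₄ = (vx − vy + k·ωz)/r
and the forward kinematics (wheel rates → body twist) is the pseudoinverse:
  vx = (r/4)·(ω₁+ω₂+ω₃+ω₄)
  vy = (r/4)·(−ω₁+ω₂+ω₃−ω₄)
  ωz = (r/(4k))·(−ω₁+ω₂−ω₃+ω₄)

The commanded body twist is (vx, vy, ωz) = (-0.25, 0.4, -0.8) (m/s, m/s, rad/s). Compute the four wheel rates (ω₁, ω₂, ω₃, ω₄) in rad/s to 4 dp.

(-11.2500, -1.2500, 8.7500, -21.2500)

k = lx + ly = 0.1 + 0.15 = 0.2500;  k·ωz = 0.2500·-0.8 = -0.2000
ω₁ (FL) = (vx − vy − k·ωz)/r = -0.4500/0.04 = -11.2500
ω₂ (FR) = (vx + vy + k·ωz)/r = -0.0500/0.04 = -1.2500
ω₃ (RL) = (vx + vy − k·ωz)/r = 0.3500/0.04 = 8.7500
ω₄ (RR) = (vx − vy + k·ωz)/r = -0.8500/0.04 = -21.2500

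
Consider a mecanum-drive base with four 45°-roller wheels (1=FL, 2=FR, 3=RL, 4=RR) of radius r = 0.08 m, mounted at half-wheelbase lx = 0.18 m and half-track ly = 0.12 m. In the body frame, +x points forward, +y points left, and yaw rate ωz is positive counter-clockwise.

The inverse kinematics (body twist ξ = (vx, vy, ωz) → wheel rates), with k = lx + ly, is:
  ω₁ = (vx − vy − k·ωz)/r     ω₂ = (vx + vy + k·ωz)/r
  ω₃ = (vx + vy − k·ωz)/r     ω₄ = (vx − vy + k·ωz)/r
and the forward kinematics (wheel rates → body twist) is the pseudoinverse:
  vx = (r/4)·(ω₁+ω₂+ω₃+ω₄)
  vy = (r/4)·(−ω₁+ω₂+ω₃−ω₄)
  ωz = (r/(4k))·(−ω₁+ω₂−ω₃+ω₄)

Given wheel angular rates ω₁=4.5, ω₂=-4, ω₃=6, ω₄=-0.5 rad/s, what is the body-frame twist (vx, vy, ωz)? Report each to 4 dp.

(0.1200, -0.0400, -1.0000)

k = lx + ly = 0.18 + 0.12 = 0.3000
ω₁+ω₂+ω₃+ω₄ = 6.0000  →  vx = (0.08/4)·6.0000 = 0.1200
−ω₁+ω₂+ω₃−ω₄ = -2.0000  →  vy = (0.08/4)·-2.0000 = -0.0400
−ω₁+ω₂−ω₃+ω₄ = -15.0000  →  ωz = (0.08/1.2000)·-15.0000 = -1.0000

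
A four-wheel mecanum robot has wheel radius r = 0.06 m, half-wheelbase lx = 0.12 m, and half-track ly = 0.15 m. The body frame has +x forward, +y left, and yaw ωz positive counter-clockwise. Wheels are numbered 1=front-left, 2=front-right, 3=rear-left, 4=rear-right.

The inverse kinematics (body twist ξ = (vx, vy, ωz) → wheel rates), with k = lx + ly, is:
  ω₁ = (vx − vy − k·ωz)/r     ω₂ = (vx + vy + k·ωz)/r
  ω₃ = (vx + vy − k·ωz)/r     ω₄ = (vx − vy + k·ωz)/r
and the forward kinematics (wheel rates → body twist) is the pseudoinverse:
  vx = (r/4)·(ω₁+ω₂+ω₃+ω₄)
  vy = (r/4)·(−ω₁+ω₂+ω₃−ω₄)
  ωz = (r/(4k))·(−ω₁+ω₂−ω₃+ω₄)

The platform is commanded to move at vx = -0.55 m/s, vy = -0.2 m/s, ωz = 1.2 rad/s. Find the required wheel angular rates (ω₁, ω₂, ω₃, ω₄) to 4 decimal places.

k = lx + ly = 0.12 + 0.15 = 0.2700;  k·ωz = 0.2700·1.2 = 0.3240
ω₁ (FL) = (vx − vy − k·ωz)/r = -0.6740/0.06 = -11.2333
ω₂ (FR) = (vx + vy + k·ωz)/r = -0.4260/0.06 = -7.1000
ω₃ (RL) = (vx + vy − k·ωz)/r = -1.0740/0.06 = -17.9000
ω₄ (RR) = (vx − vy + k·ωz)/r = -0.0260/0.06 = -0.4333

(-11.2333, -7.1000, -17.9000, -0.4333)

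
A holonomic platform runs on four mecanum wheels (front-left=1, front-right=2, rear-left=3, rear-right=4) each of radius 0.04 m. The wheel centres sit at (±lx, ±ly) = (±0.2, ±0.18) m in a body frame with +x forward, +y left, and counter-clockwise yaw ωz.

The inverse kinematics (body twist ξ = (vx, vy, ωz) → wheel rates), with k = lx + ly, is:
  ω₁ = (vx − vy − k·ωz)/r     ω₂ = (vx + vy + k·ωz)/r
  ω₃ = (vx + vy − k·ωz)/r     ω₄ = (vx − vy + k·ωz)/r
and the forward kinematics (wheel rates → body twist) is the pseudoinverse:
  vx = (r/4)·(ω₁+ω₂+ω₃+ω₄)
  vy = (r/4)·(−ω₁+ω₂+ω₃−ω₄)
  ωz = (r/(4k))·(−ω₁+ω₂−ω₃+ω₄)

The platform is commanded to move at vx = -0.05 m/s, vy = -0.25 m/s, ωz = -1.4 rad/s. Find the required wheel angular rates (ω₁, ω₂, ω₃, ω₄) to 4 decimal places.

k = lx + ly = 0.2 + 0.18 = 0.3800;  k·ωz = 0.3800·-1.4 = -0.5320
ω₁ (FL) = (vx − vy − k·ωz)/r = 0.7320/0.04 = 18.3000
ω₂ (FR) = (vx + vy + k·ωz)/r = -0.8320/0.04 = -20.8000
ω₃ (RL) = (vx + vy − k·ωz)/r = 0.2320/0.04 = 5.8000
ω₄ (RR) = (vx − vy + k·ωz)/r = -0.3320/0.04 = -8.3000

(18.3000, -20.8000, 5.8000, -8.3000)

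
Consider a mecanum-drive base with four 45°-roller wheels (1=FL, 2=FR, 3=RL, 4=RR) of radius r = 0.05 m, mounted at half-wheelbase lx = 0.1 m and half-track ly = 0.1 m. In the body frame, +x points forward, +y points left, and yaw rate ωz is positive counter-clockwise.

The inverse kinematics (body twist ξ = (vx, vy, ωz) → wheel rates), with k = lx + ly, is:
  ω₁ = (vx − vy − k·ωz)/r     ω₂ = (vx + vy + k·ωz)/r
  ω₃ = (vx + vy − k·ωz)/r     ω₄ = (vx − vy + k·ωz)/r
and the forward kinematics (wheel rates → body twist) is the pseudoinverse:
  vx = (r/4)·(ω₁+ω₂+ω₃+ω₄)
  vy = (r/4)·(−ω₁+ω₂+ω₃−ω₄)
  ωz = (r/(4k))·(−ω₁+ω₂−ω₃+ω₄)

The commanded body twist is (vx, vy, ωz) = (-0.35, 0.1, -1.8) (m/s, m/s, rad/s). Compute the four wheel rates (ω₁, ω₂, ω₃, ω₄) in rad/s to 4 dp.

k = lx + ly = 0.1 + 0.1 = 0.2000;  k·ωz = 0.2000·-1.8 = -0.3600
ω₁ (FL) = (vx − vy − k·ωz)/r = -0.0900/0.05 = -1.8000
ω₂ (FR) = (vx + vy + k·ωz)/r = -0.6100/0.05 = -12.2000
ω₃ (RL) = (vx + vy − k·ωz)/r = 0.1100/0.05 = 2.2000
ω₄ (RR) = (vx − vy + k·ωz)/r = -0.8100/0.05 = -16.2000

(-1.8000, -12.2000, 2.2000, -16.2000)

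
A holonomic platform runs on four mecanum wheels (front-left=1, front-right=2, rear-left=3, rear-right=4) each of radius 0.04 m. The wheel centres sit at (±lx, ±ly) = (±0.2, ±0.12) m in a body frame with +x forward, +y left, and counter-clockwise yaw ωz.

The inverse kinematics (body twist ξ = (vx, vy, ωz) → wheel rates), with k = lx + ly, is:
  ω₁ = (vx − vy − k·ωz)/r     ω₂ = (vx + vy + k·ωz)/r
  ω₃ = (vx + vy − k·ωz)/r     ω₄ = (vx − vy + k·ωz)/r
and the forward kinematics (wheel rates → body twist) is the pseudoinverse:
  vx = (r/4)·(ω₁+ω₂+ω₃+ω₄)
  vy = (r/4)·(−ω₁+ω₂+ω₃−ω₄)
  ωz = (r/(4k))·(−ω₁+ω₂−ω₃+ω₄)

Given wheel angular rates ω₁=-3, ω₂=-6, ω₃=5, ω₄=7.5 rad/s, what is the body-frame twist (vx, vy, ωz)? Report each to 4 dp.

k = lx + ly = 0.2 + 0.12 = 0.3200
ω₁+ω₂+ω₃+ω₄ = 3.5000  →  vx = (0.04/4)·3.5000 = 0.0350
−ω₁+ω₂+ω₃−ω₄ = -5.5000  →  vy = (0.04/4)·-5.5000 = -0.0550
−ω₁+ω₂−ω₃+ω₄ = -0.5000  →  ωz = (0.04/1.2800)·-0.5000 = -0.0156

(0.0350, -0.0550, -0.0156)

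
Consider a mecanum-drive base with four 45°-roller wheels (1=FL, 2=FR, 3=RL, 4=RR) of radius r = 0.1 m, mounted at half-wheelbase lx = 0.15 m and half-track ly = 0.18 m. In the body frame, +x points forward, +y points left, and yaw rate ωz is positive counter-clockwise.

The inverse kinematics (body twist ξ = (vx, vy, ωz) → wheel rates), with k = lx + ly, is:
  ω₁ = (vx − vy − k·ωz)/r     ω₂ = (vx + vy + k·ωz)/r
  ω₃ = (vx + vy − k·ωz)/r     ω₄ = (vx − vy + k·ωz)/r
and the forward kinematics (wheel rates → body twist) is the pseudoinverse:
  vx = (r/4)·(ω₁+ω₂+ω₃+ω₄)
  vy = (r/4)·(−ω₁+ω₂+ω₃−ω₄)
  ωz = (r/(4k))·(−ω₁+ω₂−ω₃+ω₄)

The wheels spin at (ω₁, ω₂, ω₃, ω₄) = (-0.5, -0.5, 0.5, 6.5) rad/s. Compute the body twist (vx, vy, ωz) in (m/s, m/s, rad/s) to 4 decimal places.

(0.1500, -0.1500, 0.4545)

k = lx + ly = 0.15 + 0.18 = 0.3300
ω₁+ω₂+ω₃+ω₄ = 6.0000  →  vx = (0.1/4)·6.0000 = 0.1500
−ω₁+ω₂+ω₃−ω₄ = -6.0000  →  vy = (0.1/4)·-6.0000 = -0.1500
−ω₁+ω₂−ω₃+ω₄ = 6.0000  →  ωz = (0.1/1.3200)·6.0000 = 0.4545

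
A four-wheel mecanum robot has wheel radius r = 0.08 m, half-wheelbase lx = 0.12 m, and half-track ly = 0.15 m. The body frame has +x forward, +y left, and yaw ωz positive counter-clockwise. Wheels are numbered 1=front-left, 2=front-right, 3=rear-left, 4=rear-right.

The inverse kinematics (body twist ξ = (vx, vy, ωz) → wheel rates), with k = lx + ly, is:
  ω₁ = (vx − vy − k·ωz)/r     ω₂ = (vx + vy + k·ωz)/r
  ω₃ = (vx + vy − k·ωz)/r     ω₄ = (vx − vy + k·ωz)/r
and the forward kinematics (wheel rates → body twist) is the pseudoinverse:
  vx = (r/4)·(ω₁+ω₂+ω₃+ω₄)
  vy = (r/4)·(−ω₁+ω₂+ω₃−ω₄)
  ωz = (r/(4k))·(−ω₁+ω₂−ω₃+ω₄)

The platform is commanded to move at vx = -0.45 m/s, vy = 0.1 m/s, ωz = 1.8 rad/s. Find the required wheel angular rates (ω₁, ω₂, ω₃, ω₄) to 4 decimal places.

k = lx + ly = 0.12 + 0.15 = 0.2700;  k·ωz = 0.2700·1.8 = 0.4860
ω₁ (FL) = (vx − vy − k·ωz)/r = -1.0360/0.08 = -12.9500
ω₂ (FR) = (vx + vy + k·ωz)/r = 0.1360/0.08 = 1.7000
ω₃ (RL) = (vx + vy − k·ωz)/r = -0.8360/0.08 = -10.4500
ω₄ (RR) = (vx − vy + k·ωz)/r = -0.0640/0.08 = -0.8000

(-12.9500, 1.7000, -10.4500, -0.8000)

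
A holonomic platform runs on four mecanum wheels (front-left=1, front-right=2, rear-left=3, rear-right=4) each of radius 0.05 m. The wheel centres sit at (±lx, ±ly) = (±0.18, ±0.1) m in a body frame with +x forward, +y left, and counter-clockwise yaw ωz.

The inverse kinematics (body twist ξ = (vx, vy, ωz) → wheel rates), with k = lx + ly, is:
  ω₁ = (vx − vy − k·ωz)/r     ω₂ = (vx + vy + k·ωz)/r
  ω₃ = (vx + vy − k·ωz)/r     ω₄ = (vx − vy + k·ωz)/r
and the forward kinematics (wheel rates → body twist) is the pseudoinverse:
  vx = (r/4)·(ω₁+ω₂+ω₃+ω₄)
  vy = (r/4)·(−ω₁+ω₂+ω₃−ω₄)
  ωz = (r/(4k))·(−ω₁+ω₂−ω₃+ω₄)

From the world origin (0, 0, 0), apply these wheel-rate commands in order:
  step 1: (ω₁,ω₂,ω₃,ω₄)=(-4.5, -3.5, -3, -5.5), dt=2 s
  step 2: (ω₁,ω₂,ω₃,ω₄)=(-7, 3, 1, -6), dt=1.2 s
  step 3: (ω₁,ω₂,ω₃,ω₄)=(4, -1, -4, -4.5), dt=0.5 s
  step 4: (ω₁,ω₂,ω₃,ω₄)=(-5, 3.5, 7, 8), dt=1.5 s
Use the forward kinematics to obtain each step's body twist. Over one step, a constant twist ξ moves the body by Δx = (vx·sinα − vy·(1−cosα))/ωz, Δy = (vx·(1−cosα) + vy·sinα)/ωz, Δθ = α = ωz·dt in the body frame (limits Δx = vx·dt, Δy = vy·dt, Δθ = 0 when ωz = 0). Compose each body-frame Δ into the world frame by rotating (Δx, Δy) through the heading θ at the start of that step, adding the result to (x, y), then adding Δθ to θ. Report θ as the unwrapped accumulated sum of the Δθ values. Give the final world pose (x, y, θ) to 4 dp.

step 1: ξ=(vx,vy,ωz)=(-0.2063, 0.0437, -0.0670), dt=2.0 → body Δ=(-0.4054, 0.1148, -0.1339) → world pose (-0.4054, 0.1148, -0.1339)
step 2: ξ=(vx,vy,ωz)=(-0.1125, 0.2125, 0.1339), dt=1.2 → body Δ=(-0.1549, 0.2431, 0.1607) → world pose (-0.5264, 0.3764, 0.0268)
step 3: ξ=(vx,vy,ωz)=(-0.0688, -0.0563, -0.2455), dt=0.5 → body Δ=(-0.0360, -0.0259, -0.1228) → world pose (-0.5617, 0.3495, -0.0960)
step 4: ξ=(vx,vy,ωz)=(0.1688, 0.0938, 0.4241), dt=1.5 → body Δ=(0.1932, 0.2092, 0.6362) → world pose (-0.3494, 0.5392, 0.5402)

(-0.3494, 0.5392, 0.5402)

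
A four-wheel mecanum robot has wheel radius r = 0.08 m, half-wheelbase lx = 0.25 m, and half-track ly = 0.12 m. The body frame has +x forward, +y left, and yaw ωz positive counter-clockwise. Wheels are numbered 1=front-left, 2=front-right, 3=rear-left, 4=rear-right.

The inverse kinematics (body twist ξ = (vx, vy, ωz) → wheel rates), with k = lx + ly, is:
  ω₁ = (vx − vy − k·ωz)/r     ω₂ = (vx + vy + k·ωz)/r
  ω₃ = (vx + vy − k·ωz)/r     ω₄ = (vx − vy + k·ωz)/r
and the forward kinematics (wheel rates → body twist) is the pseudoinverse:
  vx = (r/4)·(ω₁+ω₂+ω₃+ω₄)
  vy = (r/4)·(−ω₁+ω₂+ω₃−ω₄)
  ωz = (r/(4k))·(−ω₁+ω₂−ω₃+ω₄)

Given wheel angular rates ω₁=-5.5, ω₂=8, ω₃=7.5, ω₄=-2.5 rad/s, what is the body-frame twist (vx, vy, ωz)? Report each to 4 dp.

k = lx + ly = 0.25 + 0.12 = 0.3700
ω₁+ω₂+ω₃+ω₄ = 7.5000  →  vx = (0.08/4)·7.5000 = 0.1500
−ω₁+ω₂+ω₃−ω₄ = 23.5000  →  vy = (0.08/4)·23.5000 = 0.4700
−ω₁+ω₂−ω₃+ω₄ = 3.5000  →  ωz = (0.08/1.4800)·3.5000 = 0.1892

(0.1500, 0.4700, 0.1892)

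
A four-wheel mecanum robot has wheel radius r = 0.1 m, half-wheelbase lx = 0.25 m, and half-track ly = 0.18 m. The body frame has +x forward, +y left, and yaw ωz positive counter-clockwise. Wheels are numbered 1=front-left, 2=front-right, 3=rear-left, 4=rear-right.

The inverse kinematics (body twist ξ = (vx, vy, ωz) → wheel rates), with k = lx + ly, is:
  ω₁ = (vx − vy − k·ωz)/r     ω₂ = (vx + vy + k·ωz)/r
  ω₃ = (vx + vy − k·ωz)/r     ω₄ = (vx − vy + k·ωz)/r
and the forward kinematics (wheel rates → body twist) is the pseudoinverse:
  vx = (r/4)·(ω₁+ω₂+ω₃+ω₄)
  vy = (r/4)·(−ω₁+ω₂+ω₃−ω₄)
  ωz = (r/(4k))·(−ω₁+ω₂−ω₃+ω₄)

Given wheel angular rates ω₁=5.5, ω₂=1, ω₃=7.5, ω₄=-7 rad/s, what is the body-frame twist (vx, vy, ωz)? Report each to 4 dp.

(0.1750, 0.2500, -1.1047)

k = lx + ly = 0.25 + 0.18 = 0.4300
ω₁+ω₂+ω₃+ω₄ = 7.0000  →  vx = (0.1/4)·7.0000 = 0.1750
−ω₁+ω₂+ω₃−ω₄ = 10.0000  →  vy = (0.1/4)·10.0000 = 0.2500
−ω₁+ω₂−ω₃+ω₄ = -19.0000  →  ωz = (0.1/1.7200)·-19.0000 = -1.1047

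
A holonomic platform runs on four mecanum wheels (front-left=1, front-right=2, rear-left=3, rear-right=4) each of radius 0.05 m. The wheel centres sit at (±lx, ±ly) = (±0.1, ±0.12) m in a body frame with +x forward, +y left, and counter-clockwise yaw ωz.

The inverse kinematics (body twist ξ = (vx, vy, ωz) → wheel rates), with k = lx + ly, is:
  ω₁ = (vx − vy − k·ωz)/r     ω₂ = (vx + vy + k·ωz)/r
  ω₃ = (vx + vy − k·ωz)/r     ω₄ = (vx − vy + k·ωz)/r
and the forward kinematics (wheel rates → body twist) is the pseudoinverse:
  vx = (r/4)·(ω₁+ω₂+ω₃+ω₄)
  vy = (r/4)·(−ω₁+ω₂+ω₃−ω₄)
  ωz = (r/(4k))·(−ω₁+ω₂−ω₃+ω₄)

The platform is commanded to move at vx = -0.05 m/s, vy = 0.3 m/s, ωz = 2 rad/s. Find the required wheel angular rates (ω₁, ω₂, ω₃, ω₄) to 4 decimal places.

(-15.8000, 13.8000, -3.8000, 1.8000)

k = lx + ly = 0.1 + 0.12 = 0.2200;  k·ωz = 0.2200·2 = 0.4400
ω₁ (FL) = (vx − vy − k·ωz)/r = -0.7900/0.05 = -15.8000
ω₂ (FR) = (vx + vy + k·ωz)/r = 0.6900/0.05 = 13.8000
ω₃ (RL) = (vx + vy − k·ωz)/r = -0.1900/0.05 = -3.8000
ω₄ (RR) = (vx − vy + k·ωz)/r = 0.0900/0.05 = 1.8000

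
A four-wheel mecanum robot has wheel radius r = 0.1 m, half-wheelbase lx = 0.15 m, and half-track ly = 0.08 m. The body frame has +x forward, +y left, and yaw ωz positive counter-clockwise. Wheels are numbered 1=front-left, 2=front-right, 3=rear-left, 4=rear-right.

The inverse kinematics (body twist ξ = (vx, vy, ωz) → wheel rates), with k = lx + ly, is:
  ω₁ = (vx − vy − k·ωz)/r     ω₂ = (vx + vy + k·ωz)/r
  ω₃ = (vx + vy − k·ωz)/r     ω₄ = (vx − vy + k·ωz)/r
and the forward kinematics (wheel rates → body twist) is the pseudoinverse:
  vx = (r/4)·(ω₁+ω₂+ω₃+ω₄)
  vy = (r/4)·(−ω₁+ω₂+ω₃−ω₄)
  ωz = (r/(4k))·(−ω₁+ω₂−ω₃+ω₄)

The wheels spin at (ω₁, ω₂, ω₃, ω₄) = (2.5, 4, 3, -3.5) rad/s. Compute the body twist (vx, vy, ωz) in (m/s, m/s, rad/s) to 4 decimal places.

(0.1500, 0.2000, -0.5435)

k = lx + ly = 0.15 + 0.08 = 0.2300
ω₁+ω₂+ω₃+ω₄ = 6.0000  →  vx = (0.1/4)·6.0000 = 0.1500
−ω₁+ω₂+ω₃−ω₄ = 8.0000  →  vy = (0.1/4)·8.0000 = 0.2000
−ω₁+ω₂−ω₃+ω₄ = -5.0000  →  ωz = (0.1/0.9200)·-5.0000 = -0.5435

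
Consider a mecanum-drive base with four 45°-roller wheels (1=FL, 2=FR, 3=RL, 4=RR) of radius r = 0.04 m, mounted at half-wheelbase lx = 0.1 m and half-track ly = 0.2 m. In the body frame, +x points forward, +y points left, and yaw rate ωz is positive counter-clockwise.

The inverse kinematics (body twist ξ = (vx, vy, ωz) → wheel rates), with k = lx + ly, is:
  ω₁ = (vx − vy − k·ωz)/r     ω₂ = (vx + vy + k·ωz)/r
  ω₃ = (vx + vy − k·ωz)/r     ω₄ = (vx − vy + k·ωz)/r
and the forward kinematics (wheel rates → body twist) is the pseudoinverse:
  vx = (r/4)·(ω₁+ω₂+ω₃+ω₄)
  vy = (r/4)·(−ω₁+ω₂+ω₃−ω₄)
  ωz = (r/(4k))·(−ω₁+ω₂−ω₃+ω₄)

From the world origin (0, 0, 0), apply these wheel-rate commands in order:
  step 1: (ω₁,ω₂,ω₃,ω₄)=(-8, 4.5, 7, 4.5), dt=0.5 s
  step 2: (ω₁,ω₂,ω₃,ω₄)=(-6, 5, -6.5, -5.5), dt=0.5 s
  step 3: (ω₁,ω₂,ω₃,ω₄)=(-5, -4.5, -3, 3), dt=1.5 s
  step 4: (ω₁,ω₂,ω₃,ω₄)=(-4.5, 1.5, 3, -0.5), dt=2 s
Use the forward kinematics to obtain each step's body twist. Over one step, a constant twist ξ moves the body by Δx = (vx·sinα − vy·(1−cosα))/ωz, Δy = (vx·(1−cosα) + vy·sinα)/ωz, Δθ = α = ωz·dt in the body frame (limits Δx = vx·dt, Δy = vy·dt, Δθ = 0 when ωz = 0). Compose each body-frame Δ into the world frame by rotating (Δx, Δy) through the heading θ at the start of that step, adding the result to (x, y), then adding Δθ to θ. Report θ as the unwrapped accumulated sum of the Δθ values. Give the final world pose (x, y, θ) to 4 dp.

(-0.2631, 0.0951, 0.8583)

step 1: ξ=(vx,vy,ωz)=(0.0800, 0.1500, 0.3333), dt=0.5 → body Δ=(0.0336, 0.0780, 0.1667) → world pose (0.0336, 0.0780, 0.1667)
step 2: ξ=(vx,vy,ωz)=(-0.1300, 0.1000, 0.4000), dt=0.5 → body Δ=(-0.0696, 0.0432, 0.2000) → world pose (-0.0422, 0.1090, 0.3667)
step 3: ξ=(vx,vy,ωz)=(-0.0950, -0.0550, 0.2167), dt=1.5 → body Δ=(-0.1267, -0.1040, 0.3250) → world pose (-0.1232, -0.0335, 0.6917)
step 4: ξ=(vx,vy,ωz)=(-0.0050, 0.0950, 0.0833), dt=2.0 → body Δ=(-0.0258, 0.1883, 0.1667) → world pose (-0.2631, 0.0951, 0.8583)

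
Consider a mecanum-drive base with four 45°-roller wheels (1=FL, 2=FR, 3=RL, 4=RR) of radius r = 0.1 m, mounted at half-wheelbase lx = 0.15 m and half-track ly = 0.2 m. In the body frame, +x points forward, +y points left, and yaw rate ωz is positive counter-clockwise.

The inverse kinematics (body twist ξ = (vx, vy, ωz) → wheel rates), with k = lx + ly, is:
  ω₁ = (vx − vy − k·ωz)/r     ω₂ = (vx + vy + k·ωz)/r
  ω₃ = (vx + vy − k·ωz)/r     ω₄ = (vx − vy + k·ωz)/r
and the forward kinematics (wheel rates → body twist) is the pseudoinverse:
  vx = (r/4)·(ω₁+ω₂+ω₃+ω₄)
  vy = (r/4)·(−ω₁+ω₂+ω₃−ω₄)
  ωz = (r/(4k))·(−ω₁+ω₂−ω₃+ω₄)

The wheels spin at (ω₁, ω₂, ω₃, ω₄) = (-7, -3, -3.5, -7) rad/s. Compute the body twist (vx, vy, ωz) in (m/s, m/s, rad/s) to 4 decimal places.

(-0.5125, 0.1875, 0.0357)

k = lx + ly = 0.15 + 0.2 = 0.3500
ω₁+ω₂+ω₃+ω₄ = -20.5000  →  vx = (0.1/4)·-20.5000 = -0.5125
−ω₁+ω₂+ω₃−ω₄ = 7.5000  →  vy = (0.1/4)·7.5000 = 0.1875
−ω₁+ω₂−ω₃+ω₄ = 0.5000  →  ωz = (0.1/1.4000)·0.5000 = 0.0357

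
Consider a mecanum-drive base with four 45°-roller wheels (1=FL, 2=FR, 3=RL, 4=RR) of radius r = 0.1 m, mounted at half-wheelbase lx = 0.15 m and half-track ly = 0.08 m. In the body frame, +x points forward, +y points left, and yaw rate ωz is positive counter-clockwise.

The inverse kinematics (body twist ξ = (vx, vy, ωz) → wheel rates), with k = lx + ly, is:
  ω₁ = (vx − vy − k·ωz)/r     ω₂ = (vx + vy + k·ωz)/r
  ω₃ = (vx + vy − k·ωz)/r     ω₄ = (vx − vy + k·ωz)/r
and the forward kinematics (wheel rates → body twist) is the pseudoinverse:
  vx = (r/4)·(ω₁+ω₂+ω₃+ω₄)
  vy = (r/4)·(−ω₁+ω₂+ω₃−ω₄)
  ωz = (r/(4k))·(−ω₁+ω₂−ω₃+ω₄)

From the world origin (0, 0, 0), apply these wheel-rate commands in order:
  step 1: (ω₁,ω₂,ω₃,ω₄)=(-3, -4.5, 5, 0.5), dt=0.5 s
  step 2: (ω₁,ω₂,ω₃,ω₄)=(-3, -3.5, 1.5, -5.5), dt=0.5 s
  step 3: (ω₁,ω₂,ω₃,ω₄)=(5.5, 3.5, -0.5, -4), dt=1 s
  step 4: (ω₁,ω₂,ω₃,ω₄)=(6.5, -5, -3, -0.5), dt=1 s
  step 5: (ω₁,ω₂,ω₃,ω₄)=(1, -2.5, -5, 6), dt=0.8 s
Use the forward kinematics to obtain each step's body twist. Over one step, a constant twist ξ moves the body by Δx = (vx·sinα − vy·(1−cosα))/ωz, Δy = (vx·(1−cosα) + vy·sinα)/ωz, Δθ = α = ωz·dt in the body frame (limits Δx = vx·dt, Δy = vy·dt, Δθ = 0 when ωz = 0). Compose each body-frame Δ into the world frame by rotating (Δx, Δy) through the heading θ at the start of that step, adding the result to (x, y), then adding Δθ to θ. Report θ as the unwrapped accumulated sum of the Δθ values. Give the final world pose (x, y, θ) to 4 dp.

step 1: ξ=(vx,vy,ωz)=(-0.0500, 0.0750, -0.6522), dt=0.5 → body Δ=(-0.0185, 0.0409, -0.3261) → world pose (-0.0185, 0.0409, -0.3261)
step 2: ξ=(vx,vy,ωz)=(-0.2625, 0.1625, -0.8152), dt=0.5 → body Δ=(-0.1113, 0.1054, -0.4076) → world pose (-0.0902, 0.1764, -0.7337)
step 3: ξ=(vx,vy,ωz)=(0.1125, 0.0375, -0.5978), dt=1.0 → body Δ=(0.1168, 0.0027, -0.5978) → world pose (-0.0017, 0.1002, -1.3315)
step 4: ξ=(vx,vy,ωz)=(-0.0500, -0.3500, -0.9783), dt=1.0 → body Δ=(-0.2004, -0.2742, -0.9783) → world pose (-0.3155, 0.2298, -2.3098)
step 5: ξ=(vx,vy,ωz)=(-0.0125, -0.3625, 0.8152), dt=0.8 → body Δ=(0.0820, -0.2730, 0.6522) → world pose (-0.5726, 0.3531, -1.6576)

(-0.5726, 0.3531, -1.6576)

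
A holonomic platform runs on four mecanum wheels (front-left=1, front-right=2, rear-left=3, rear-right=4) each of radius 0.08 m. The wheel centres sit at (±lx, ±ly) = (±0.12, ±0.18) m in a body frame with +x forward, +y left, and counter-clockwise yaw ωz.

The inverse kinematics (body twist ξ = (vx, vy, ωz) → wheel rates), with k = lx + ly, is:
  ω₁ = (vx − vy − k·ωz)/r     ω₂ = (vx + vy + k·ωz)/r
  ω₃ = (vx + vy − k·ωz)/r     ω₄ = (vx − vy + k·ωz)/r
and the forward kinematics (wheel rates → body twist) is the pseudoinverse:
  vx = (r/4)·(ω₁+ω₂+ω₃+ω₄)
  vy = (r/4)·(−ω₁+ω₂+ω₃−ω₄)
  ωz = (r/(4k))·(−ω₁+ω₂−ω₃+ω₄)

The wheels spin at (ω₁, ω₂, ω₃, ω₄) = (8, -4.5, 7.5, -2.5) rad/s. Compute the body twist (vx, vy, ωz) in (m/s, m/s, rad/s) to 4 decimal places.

(0.1700, -0.0500, -1.5000)

k = lx + ly = 0.12 + 0.18 = 0.3000
ω₁+ω₂+ω₃+ω₄ = 8.5000  →  vx = (0.08/4)·8.5000 = 0.1700
−ω₁+ω₂+ω₃−ω₄ = -2.5000  →  vy = (0.08/4)·-2.5000 = -0.0500
−ω₁+ω₂−ω₃+ω₄ = -22.5000  →  ωz = (0.08/1.2000)·-22.5000 = -1.5000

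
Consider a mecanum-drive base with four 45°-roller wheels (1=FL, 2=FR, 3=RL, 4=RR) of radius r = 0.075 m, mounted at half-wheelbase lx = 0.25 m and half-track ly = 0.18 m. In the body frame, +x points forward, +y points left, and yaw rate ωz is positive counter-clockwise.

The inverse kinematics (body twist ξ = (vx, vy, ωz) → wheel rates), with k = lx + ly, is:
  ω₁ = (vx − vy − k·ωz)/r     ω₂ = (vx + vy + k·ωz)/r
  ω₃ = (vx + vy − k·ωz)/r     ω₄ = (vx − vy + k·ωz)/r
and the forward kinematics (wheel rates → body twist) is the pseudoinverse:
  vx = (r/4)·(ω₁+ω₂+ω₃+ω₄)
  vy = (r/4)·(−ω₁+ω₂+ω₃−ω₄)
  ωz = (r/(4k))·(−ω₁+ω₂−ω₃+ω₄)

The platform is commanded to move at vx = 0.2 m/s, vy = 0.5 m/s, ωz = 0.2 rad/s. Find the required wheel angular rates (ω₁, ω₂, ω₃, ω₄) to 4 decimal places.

(-5.1467, 10.4800, 8.1867, -2.8533)

k = lx + ly = 0.25 + 0.18 = 0.4300;  k·ωz = 0.4300·0.2 = 0.0860
ω₁ (FL) = (vx − vy − k·ωz)/r = -0.3860/0.075 = -5.1467
ω₂ (FR) = (vx + vy + k·ωz)/r = 0.7860/0.075 = 10.4800
ω₃ (RL) = (vx + vy − k·ωz)/r = 0.6140/0.075 = 8.1867
ω₄ (RR) = (vx − vy + k·ωz)/r = -0.2140/0.075 = -2.8533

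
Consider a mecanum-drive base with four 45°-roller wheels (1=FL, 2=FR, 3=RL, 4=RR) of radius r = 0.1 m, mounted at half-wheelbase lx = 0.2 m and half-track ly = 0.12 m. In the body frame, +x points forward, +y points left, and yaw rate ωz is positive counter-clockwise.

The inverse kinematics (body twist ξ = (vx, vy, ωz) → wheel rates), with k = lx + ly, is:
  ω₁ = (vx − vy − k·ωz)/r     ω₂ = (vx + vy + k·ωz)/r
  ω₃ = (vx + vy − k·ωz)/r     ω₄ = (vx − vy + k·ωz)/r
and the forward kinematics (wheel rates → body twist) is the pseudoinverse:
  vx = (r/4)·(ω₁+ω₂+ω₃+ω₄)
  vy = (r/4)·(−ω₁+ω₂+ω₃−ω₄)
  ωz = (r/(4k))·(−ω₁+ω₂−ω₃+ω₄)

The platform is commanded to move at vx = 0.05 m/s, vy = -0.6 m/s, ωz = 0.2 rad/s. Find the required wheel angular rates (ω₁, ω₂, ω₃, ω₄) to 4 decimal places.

k = lx + ly = 0.2 + 0.12 = 0.3200;  k·ωz = 0.3200·0.2 = 0.0640
ω₁ (FL) = (vx − vy − k·ωz)/r = 0.5860/0.1 = 5.8600
ω₂ (FR) = (vx + vy + k·ωz)/r = -0.4860/0.1 = -4.8600
ω₃ (RL) = (vx + vy − k·ωz)/r = -0.6140/0.1 = -6.1400
ω₄ (RR) = (vx − vy + k·ωz)/r = 0.7140/0.1 = 7.1400

(5.8600, -4.8600, -6.1400, 7.1400)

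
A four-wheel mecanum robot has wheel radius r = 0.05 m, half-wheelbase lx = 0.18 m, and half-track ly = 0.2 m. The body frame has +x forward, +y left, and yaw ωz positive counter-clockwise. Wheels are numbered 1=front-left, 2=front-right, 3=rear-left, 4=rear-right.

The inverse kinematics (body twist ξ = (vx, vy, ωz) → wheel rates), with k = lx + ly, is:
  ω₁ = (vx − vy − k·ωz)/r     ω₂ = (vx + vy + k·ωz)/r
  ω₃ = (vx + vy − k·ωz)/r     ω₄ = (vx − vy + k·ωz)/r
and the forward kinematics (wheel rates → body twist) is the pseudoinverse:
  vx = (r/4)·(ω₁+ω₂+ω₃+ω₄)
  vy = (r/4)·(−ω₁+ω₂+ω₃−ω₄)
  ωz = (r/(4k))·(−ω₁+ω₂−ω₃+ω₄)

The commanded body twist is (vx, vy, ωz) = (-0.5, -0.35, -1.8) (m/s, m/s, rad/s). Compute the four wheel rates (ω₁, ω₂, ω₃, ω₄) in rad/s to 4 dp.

k = lx + ly = 0.18 + 0.2 = 0.3800;  k·ωz = 0.3800·-1.8 = -0.6840
ω₁ (FL) = (vx − vy − k·ωz)/r = 0.5340/0.05 = 10.6800
ω₂ (FR) = (vx + vy + k·ωz)/r = -1.5340/0.05 = -30.6800
ω₃ (RL) = (vx + vy − k·ωz)/r = -0.1660/0.05 = -3.3200
ω₄ (RR) = (vx − vy + k·ωz)/r = -0.8340/0.05 = -16.6800

(10.6800, -30.6800, -3.3200, -16.6800)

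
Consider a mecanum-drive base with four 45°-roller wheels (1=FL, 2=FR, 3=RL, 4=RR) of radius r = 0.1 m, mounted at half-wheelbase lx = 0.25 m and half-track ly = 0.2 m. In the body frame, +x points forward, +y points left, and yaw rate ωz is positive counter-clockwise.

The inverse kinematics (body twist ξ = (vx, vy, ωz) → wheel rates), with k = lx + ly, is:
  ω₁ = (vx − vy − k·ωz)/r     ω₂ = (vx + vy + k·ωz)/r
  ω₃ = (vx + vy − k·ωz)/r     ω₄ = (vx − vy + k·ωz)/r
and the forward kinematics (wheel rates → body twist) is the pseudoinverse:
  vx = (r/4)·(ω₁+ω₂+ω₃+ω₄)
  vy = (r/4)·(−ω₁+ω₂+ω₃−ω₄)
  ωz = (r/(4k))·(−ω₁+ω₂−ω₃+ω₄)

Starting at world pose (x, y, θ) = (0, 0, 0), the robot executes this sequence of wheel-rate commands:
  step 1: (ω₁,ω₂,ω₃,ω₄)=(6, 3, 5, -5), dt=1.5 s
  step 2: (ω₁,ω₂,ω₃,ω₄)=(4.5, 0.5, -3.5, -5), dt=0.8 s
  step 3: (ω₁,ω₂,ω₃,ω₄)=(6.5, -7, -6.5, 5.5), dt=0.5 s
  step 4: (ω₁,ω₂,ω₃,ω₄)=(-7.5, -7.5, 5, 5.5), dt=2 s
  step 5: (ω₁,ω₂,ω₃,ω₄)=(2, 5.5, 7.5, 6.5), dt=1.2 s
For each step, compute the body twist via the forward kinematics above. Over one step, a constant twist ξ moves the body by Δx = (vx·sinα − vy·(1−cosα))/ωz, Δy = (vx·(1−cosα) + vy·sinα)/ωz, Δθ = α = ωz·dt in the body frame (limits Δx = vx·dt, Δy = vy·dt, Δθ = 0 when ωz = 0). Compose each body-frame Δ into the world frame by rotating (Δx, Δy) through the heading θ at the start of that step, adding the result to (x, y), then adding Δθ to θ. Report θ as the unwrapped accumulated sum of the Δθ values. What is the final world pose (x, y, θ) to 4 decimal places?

(0.2842, -0.3050, -1.1472)

step 1: ξ=(vx,vy,ωz)=(0.2250, 0.1750, -0.7222), dt=1.5 → body Δ=(0.4041, 0.0485, -1.0833) → world pose (0.4041, 0.0485, -1.0833)
step 2: ξ=(vx,vy,ωz)=(-0.0875, -0.0625, -0.3056), dt=0.8 → body Δ=(-0.0754, -0.0410, -0.2444) → world pose (0.3325, 0.0959, -1.3278)
step 3: ξ=(vx,vy,ωz)=(-0.0375, -0.6375, -0.0833), dt=0.5 → body Δ=(-0.0254, -0.3183, -0.0417) → world pose (0.0175, 0.0439, -1.3694)
step 4: ξ=(vx,vy,ωz)=(-0.1125, -0.0125, 0.0278), dt=2.0 → body Δ=(-0.2242, -0.0312, 0.0556) → world pose (-0.0579, 0.2573, -1.3139)
step 5: ξ=(vx,vy,ωz)=(0.5375, 0.1125, 0.1389), dt=1.2 → body Δ=(0.6308, 0.1880, 0.1667) → world pose (0.2842, -0.3050, -1.1472)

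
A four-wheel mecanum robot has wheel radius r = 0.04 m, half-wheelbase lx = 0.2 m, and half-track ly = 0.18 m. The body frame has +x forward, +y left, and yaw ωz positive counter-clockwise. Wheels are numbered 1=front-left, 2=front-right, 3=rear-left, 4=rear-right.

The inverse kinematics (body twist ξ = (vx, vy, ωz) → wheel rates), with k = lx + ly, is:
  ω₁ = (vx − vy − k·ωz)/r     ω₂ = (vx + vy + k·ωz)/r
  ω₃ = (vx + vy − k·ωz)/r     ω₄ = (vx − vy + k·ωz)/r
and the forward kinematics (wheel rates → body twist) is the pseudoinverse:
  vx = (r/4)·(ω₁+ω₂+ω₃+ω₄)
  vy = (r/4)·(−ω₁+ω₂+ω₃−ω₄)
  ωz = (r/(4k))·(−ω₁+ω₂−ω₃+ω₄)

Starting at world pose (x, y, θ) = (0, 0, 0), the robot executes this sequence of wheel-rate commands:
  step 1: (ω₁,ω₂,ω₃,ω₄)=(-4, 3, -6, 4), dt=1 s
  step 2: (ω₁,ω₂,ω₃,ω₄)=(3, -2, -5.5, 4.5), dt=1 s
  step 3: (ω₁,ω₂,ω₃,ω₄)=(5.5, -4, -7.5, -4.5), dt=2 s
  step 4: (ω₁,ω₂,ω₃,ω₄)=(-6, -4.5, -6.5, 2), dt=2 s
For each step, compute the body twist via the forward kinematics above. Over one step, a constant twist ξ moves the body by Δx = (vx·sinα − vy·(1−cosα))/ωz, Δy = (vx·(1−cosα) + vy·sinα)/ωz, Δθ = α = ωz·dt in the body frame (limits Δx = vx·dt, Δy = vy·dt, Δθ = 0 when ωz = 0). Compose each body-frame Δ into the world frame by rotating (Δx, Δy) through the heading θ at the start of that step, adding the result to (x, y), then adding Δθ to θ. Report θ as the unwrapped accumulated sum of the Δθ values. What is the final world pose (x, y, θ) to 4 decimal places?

step 1: ξ=(vx,vy,ωz)=(-0.0300, -0.0300, 0.4474), dt=1.0 → body Δ=(-0.0224, -0.0356, 0.4474) → world pose (-0.0224, -0.0356, 0.4474)
step 2: ξ=(vx,vy,ωz)=(0.0000, -0.1500, 0.1316), dt=1.0 → body Δ=(0.0099, -0.1496, 0.1316) → world pose (0.0512, -0.1662, 0.5789)
step 3: ξ=(vx,vy,ωz)=(-0.1050, -0.1250, -0.1711), dt=2.0 → body Δ=(-0.2483, -0.2096, -0.3421) → world pose (-0.0420, -0.4775, 0.2368)
step 4: ξ=(vx,vy,ωz)=(-0.1500, -0.0700, 0.2632), dt=2.0 → body Δ=(-0.2503, -0.2108, 0.5263) → world pose (-0.2359, -0.7411, 0.7632)

(-0.2359, -0.7411, 0.7632)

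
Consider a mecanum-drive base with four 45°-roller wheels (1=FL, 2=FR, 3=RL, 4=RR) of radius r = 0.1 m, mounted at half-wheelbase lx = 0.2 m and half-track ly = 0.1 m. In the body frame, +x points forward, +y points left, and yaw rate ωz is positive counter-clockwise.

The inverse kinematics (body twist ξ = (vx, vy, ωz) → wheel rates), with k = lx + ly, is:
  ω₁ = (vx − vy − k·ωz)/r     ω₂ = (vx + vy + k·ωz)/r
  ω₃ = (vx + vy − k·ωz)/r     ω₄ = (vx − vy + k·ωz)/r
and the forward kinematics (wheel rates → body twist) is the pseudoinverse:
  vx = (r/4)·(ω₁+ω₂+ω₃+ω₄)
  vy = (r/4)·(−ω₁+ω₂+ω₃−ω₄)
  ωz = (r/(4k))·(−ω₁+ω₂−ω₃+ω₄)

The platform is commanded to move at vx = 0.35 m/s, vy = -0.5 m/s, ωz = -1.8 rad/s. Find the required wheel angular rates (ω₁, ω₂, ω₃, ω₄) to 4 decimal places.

(13.9000, -6.9000, 3.9000, 3.1000)

k = lx + ly = 0.2 + 0.1 = 0.3000;  k·ωz = 0.3000·-1.8 = -0.5400
ω₁ (FL) = (vx − vy − k·ωz)/r = 1.3900/0.1 = 13.9000
ω₂ (FR) = (vx + vy + k·ωz)/r = -0.6900/0.1 = -6.9000
ω₃ (RL) = (vx + vy − k·ωz)/r = 0.3900/0.1 = 3.9000
ω₄ (RR) = (vx − vy + k·ωz)/r = 0.3100/0.1 = 3.1000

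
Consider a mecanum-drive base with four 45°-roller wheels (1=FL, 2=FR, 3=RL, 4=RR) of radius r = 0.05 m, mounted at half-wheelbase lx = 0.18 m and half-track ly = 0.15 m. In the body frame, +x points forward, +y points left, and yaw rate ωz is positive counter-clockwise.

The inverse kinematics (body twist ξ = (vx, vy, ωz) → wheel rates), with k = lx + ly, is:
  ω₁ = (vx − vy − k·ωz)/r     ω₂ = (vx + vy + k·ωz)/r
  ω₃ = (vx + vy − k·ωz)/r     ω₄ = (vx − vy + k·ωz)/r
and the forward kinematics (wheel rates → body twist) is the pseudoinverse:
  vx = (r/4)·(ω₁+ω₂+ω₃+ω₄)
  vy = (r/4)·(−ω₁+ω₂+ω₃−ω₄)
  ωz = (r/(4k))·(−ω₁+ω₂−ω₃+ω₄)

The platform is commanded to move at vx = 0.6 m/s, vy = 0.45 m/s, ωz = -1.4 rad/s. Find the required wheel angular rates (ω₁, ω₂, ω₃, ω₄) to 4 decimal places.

k = lx + ly = 0.18 + 0.15 = 0.3300;  k·ωz = 0.3300·-1.4 = -0.4620
ω₁ (FL) = (vx − vy − k·ωz)/r = 0.6120/0.05 = 12.2400
ω₂ (FR) = (vx + vy + k·ωz)/r = 0.5880/0.05 = 11.7600
ω₃ (RL) = (vx + vy − k·ωz)/r = 1.5120/0.05 = 30.2400
ω₄ (RR) = (vx − vy + k·ωz)/r = -0.3120/0.05 = -6.2400

(12.2400, 11.7600, 30.2400, -6.2400)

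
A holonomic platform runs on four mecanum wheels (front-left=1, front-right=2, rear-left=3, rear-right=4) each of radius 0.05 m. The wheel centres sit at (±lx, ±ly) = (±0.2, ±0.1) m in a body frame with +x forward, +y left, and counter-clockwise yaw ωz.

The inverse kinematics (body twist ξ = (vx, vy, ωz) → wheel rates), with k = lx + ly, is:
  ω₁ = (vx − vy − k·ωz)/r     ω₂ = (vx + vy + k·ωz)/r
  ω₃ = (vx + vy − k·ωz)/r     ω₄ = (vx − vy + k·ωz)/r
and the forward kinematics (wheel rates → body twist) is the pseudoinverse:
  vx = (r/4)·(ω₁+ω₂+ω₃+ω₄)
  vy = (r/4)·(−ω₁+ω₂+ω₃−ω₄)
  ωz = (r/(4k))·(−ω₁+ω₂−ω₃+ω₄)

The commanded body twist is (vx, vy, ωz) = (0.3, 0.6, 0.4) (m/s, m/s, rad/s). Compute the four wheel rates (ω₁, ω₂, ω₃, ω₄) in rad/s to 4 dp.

k = lx + ly = 0.2 + 0.1 = 0.3000;  k·ωz = 0.3000·0.4 = 0.1200
ω₁ (FL) = (vx − vy − k·ωz)/r = -0.4200/0.05 = -8.4000
ω₂ (FR) = (vx + vy + k·ωz)/r = 1.0200/0.05 = 20.4000
ω₃ (RL) = (vx + vy − k·ωz)/r = 0.7800/0.05 = 15.6000
ω₄ (RR) = (vx − vy + k·ωz)/r = -0.1800/0.05 = -3.6000

(-8.4000, 20.4000, 15.6000, -3.6000)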